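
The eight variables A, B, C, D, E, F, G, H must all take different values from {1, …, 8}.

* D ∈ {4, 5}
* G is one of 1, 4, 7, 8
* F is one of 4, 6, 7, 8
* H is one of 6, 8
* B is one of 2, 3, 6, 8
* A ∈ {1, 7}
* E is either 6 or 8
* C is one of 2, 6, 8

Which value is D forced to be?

5

The 8 variables draw from only 8 values {1, 2, 3, 4, 5, 6, 7, 8}, so each is used; only B can be 3, hence B = 3.
The 7 still-open variables draw from only 7 values {1, 2, 4, 5, 6, 7, 8}, so each is used; only C can be 2, hence C = 2.
The 6 still-open variables together cover exactly {1, 4, 5, 6, 7, 8} — 6 values for 6 variables — and 5 appears only in D's list, so D = 5.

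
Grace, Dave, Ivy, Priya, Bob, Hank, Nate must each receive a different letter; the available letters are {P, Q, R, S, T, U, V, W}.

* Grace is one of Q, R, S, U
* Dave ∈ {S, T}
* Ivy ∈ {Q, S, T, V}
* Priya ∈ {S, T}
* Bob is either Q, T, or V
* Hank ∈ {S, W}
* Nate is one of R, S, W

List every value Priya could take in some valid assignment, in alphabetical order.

S, T

The 7 variables draw from only 7 values {Q, R, S, T, U, V, W}, so each is used; only Grace can be U, hence Grace = U.
The 6 still-open variables draw from only 6 values {Q, R, S, T, V, W}, so each is used; only Nate can be R, hence Nate = R.
The 5 still-open variables draw from only 5 values {Q, S, T, V, W}, so each is used; only Hank can be W, hence Hank = W.
The 2 variables Dave and Priya are confined to {S, T}, which locks those values in; drop them from Ivy, Bob.
No further eliminations apply; Priya can still be any of S, T.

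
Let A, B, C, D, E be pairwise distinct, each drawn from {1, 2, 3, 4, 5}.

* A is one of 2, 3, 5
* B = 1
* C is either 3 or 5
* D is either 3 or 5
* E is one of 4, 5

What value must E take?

4

B must be 1 (only option left).
The 4 still-open variables together cover exactly {2, 3, 4, 5} — 4 values for 4 variables — and 2 appears only in A's list, so A = 2.
Among the 3 still-open variables, 4 fits only E (and all 3 values in {3, 4, 5} must be used), so E = 4.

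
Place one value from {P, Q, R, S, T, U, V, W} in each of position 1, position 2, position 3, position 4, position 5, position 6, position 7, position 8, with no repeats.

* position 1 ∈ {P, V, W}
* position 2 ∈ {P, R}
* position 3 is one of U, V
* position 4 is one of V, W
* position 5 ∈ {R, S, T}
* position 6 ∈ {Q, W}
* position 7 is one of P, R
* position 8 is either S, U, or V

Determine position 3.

Among the 8 variables, Q fits only position 6 (and all 8 values in {P, Q, R, S, T, U, V, W} must be used), so position 6 = Q.
The 7 still-open variables draw from only 7 values {P, R, S, T, U, V, W}, so each is used; only position 5 can be T, hence position 5 = T.
The 6 still-open variables together cover exactly {P, R, S, U, V, W} — 6 values for 6 variables — and S appears only in position 8's list, so position 8 = S.
The 5 still-open variables draw from only 5 values {P, R, U, V, W}, so each is used; only position 3 can be U, hence position 3 = U.

U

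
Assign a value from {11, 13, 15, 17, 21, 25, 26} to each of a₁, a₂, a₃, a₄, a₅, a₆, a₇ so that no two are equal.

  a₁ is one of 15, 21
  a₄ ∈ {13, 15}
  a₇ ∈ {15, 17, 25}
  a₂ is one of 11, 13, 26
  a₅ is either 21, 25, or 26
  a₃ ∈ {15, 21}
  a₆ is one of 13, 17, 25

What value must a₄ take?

13

Among the 7 variables, 11 fits only a₂ (and all 7 values in {11, 13, 15, 17, 21, 25, 26} must be used), so a₂ = 11.
The 6 still-open variables together cover exactly {13, 15, 17, 21, 25, 26} — 6 values for 6 variables — and 26 appears only in a₅'s list, so a₅ = 26.
a₁ and a₃ share exactly the 2 values {15, 21}; by pigeonhole those values go to them, so strike 15, 21 from a₄, a₇.
So a₄ = 13.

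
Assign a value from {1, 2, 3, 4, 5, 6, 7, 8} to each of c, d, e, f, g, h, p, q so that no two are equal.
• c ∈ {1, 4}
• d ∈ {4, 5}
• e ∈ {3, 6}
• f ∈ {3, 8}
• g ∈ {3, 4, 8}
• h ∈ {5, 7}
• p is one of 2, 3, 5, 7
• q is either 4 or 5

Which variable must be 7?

h

Among the 8 variables, 1 fits only c (and all 8 values in {1, 2, 3, 4, 5, 6, 7, 8} must be used), so c = 1.
The 7 still-open variables draw from only 7 values {2, 3, 4, 5, 6, 7, 8}, so each is used; only p can be 2, hence p = 2.
The 6 still-open variables together cover exactly {3, 4, 5, 6, 7, 8} — 6 values for 6 variables — and 6 appears only in e's list, so e = 6.
Among the 5 still-open variables, 7 fits only h (and all 5 values in {3, 4, 5, 7, 8} must be used), so h = 7.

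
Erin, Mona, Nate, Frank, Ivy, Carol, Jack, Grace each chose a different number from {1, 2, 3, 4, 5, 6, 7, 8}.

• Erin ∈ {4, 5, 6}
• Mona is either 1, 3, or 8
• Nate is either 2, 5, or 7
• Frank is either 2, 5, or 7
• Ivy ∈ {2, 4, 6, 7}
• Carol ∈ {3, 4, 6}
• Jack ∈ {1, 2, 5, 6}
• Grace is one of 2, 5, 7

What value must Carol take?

3

The 8 variables together cover exactly {1, 2, 3, 4, 5, 6, 7, 8} — 8 values for 8 variables — and 8 appears only in Mona's list, so Mona = 8.
The 7 still-open variables draw from only 7 values {1, 2, 3, 4, 5, 6, 7}, so each is used; only Jack can be 1, hence Jack = 1.
The 6 still-open variables draw from only 6 values {2, 3, 4, 5, 6, 7}, so each is used; only Carol can be 3, hence Carol = 3.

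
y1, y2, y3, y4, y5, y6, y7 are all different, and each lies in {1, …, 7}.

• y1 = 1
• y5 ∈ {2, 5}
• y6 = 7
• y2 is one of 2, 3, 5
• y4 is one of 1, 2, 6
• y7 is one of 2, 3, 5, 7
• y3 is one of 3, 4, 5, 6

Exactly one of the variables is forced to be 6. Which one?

y1's domain is down to {1}, so y1 = 1. Remove 1 from y4.
y6 has just one choice, so y6 = 7. Eliminate 7 elsewhere: y7.
The 5 still-open variables draw from only 5 values {2, 3, 4, 5, 6}, so each is used; only y3 can be 4, hence y3 = 4.
Among the 4 still-open variables, 6 fits only y4 (and all 4 values in {2, 3, 5, 6} must be used), so y4 = 6.

y4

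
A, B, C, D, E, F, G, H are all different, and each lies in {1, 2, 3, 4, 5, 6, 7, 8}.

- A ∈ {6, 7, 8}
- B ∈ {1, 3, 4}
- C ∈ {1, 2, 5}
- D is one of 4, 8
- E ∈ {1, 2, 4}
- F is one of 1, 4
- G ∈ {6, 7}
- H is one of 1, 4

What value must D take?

Among the 8 variables, 3 fits only B (and all 8 values in {1, 2, 3, 4, 5, 6, 7, 8} must be used), so B = 3.
The 7 still-open variables together cover exactly {1, 2, 4, 5, 6, 7, 8} — 7 values for 7 variables — and 5 appears only in C's list, so C = 5.
The 6 still-open variables draw from only 6 values {1, 2, 4, 6, 7, 8}, so each is used; only E can be 2, hence E = 2.
The 2 variables F and H are confined to {1, 4}, which locks those values in; drop them from D.
So D = 8.

8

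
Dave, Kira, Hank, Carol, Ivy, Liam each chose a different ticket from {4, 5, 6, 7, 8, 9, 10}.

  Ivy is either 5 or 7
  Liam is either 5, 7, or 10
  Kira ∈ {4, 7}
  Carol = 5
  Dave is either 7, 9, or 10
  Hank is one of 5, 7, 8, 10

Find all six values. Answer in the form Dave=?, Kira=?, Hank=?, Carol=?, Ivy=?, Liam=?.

Carol must be 5 (only option left). Strike 5 from Hank, Ivy, Liam.
That leaves Ivy = 7. Eliminate 7 elsewhere: Dave, Kira, Hank, Liam.
Liam must be 10 (only option left). Remove 10 from Dave, Hank.
Dave has just one choice, so Dave = 9.
That leaves Kira = 4.
That leaves Hank = 8.

Dave=9, Kira=4, Hank=8, Carol=5, Ivy=7, Liam=10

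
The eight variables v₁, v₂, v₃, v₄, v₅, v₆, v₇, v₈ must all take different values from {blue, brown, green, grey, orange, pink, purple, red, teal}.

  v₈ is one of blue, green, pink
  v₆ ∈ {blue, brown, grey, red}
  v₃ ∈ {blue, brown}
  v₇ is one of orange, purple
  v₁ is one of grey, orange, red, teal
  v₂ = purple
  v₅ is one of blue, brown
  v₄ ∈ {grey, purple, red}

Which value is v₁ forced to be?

v₂ must be purple (only option left). Strike purple from v₄, v₇.
v₇'s domain is down to {orange}, so v₇ = orange. Strike orange from v₁.
v₃ and v₅ share exactly the 2 values {blue, brown}; by pigeonhole those values go to them, so strike blue, brown from v₆, v₈.
v₄ and v₆ share exactly the 2 values {grey, red}; by pigeonhole those values go to them, so strike grey, red from v₁.
So v₁ = teal.

teal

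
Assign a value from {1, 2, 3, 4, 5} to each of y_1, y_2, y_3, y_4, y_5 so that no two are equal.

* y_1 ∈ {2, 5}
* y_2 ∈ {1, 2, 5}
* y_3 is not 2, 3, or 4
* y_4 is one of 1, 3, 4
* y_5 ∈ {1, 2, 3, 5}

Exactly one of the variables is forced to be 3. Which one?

y_5

The 5 variables together cover exactly {1, 2, 3, 4, 5} — 5 values for 5 variables — and 4 appears only in y_4's list, so y_4 = 4.
Among the 4 still-open variables, 3 fits only y_5 (and all 4 values in {1, 2, 3, 5} must be used), so y_5 = 3.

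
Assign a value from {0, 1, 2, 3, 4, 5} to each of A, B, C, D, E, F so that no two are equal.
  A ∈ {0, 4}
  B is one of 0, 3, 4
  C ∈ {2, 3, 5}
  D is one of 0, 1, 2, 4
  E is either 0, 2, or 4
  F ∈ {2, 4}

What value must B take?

The 6 variables together cover exactly {0, 1, 2, 3, 4, 5} — 6 values for 6 variables — and 1 appears only in D's list, so D = 1.
The 5 still-open variables together cover exactly {0, 2, 3, 4, 5} — 5 values for 5 variables — and 5 appears only in C's list, so C = 5.
Among the 4 still-open variables, 3 fits only B (and all 4 values in {0, 2, 3, 4} must be used), so B = 3.

3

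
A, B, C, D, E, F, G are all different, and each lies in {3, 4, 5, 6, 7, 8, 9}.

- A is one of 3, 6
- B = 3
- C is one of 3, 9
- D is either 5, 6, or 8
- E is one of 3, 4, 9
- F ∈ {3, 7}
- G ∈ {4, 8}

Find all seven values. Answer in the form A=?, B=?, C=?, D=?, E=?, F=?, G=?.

A=6, B=3, C=9, D=5, E=4, F=7, G=8

B's domain is down to {3}, so B = 3. So A, C, E, F can't be 3.
That leaves C = 9. Eliminate 9 elsewhere: E.
E's domain is down to {4}, so E = 4. Remove 4 from G.
F's domain is down to {7}, so F = 7.
That leaves G = 8. So D can't be 8.
That leaves A = 6. Eliminate 6 elsewhere: D.
D must be 5 (only option left).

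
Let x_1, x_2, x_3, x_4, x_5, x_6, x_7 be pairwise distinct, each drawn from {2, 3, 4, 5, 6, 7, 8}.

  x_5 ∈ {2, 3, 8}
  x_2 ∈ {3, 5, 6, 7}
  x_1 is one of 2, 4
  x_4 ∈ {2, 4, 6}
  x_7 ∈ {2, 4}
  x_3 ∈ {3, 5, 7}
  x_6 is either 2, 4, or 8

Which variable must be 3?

x_1 and x_7 share exactly the 2 values {2, 4}; by pigeonhole those values go to them, so strike 2, 4 from x_4, x_5, x_6.
x_4's domain is down to {6}, so x_4 = 6. Strike 6 from x_2.
That leaves x_6 = 8. So x_5 can't be 8.
So 3 goes to x_5.

x_5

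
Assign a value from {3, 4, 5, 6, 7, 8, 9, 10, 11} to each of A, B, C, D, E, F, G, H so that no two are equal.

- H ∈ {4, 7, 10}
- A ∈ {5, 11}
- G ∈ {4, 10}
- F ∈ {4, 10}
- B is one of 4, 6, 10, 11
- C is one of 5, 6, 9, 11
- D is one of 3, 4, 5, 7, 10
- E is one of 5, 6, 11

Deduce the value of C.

Among the 8 variables, 3 fits only D (and all 8 values in {3, 4, 5, 6, 7, 9, 10, 11} must be used), so D = 3.
The 7 still-open variables draw from only 7 values {4, 5, 6, 7, 9, 10, 11}, so each is used; only H can be 7, hence H = 7.
The 6 still-open variables draw from only 6 values {4, 5, 6, 9, 10, 11}, so each is used; only C can be 9, hence C = 9.

9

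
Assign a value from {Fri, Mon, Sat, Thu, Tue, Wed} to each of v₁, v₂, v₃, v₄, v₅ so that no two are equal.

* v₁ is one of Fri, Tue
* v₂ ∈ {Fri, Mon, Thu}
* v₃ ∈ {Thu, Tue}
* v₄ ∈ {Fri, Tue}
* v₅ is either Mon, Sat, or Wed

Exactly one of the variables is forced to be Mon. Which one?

The 2 variables v₁ and v₄ are confined to {Fri, Tue}, which locks those values in; drop them from v₂, v₃.
v₃'s domain is down to {Thu}, so v₃ = Thu. Remove Thu from v₂.
So Mon goes to v₂.

v₂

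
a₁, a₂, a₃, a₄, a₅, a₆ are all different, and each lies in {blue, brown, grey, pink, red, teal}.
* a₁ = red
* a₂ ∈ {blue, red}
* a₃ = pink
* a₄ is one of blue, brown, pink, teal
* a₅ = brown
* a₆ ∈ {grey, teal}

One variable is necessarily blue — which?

a₂

a₁ has just one choice, so a₁ = red. Strike red from a₂.
So blue goes to a₂.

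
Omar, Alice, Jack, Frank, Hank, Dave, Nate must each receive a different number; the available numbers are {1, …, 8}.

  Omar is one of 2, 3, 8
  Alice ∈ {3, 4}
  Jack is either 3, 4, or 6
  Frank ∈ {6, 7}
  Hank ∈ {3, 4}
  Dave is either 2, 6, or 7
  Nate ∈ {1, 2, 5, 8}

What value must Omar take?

8

Alice and Hank between them cover only {3, 4} — a naked pair. Remove those values from Omar, Jack.
That leaves Jack = 6. Strike 6 from Frank, Dave.
Frank has just one choice, so Frank = 7. Remove 7 from Dave.
Dave must be 2 (only option left). Eliminate 2 elsewhere: Omar, Nate.
So Omar = 8.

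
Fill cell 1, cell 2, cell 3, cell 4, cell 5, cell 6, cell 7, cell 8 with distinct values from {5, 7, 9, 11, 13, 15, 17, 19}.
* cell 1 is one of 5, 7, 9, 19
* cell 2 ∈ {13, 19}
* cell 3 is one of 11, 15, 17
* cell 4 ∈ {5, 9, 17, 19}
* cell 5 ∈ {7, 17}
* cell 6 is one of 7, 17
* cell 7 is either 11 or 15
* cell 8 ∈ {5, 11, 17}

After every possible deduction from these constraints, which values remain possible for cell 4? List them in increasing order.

Among the 8 variables, 13 fits only cell 2 (and all 8 values in {5, 7, 9, 11, 13, 15, 17, 19} must be used), so cell 2 = 13.
The 2 variables cell 5 and cell 6 are confined to {7, 17}, which locks those values in; drop them from cell 1, cell 3, cell 4, cell 8.
cell 3 and cell 7 between them cover only {11, 15} — a naked pair. Remove those values from cell 8.
cell 8 must be 5 (only option left). Remove 5 from cell 1, cell 4.
No further eliminations apply; cell 4 can still be any of 9, 19.

9, 19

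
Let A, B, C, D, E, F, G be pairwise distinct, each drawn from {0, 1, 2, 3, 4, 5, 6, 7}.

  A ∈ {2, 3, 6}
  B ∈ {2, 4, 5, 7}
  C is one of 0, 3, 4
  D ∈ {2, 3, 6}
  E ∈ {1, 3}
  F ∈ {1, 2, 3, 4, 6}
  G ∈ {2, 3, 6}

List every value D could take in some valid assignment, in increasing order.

2, 3, 6

The 3 variables A, D, G are confined to {2, 3, 6}, which locks those values in; drop them from B, C, E, F.
E's domain is down to {1}, so E = 1. Remove 1 from F.
F has just one choice, so F = 4. Strike 4 from B, C.
C must be 0 (only option left).
No further eliminations apply; D can still be any of 2, 3, 6.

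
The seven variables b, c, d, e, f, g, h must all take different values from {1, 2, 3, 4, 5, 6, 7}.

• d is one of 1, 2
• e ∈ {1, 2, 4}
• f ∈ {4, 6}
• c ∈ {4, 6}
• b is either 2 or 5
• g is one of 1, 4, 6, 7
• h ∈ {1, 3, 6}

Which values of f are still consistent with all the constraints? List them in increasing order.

4, 6

The 7 variables draw from only 7 values {1, 2, 3, 4, 5, 6, 7}, so each is used; only h can be 3, hence h = 3.
The 6 still-open variables draw from only 6 values {1, 2, 4, 5, 6, 7}, so each is used; only b can be 5, hence b = 5.
The 5 still-open variables draw from only 5 values {1, 2, 4, 6, 7}, so each is used; only g can be 7, hence g = 7.
c and f between them cover only {4, 6} — a naked pair. Remove those values from e.
No further eliminations apply; f can still be any of 4, 6.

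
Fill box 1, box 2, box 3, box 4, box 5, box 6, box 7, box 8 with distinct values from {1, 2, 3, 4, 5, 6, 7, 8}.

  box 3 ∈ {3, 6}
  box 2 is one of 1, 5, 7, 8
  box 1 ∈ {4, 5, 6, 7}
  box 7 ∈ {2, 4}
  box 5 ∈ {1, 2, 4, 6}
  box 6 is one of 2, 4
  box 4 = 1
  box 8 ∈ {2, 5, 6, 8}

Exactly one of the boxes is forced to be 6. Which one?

box 5

box 4 must be 1 (only option left). Strike 1 from box 2, box 5.
The 7 still-open variables draw from only 7 values {2, 3, 4, 5, 6, 7, 8}, so each is used; only box 3 can be 3, hence box 3 = 3.
The 2 variables box 6 and box 7 are confined to {2, 4}, which locks those values in; drop them from box 1, box 5, box 8.
So 6 goes to box 5.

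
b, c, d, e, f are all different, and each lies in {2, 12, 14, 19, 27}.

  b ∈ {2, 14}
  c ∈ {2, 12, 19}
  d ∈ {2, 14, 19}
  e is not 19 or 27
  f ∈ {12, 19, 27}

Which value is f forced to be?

27

The 5 variables draw from only 5 values {2, 12, 14, 19, 27}, so each is used; only f can be 27, hence f = 27.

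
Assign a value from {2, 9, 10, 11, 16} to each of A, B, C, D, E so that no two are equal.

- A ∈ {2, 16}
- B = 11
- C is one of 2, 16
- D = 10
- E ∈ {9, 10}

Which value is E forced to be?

B has just one choice, so B = 11.
That leaves D = 10. Strike 10 from E.
So E = 9.

9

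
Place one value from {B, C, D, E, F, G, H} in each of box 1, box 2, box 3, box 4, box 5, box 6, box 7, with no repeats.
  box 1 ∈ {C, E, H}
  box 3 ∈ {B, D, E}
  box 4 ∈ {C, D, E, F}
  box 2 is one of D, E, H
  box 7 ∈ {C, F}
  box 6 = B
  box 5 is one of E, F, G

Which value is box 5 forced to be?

G

box 6's domain is down to {B}, so box 6 = B. So box 3 can't be B.
The 6 still-open variables draw from only 6 values {C, D, E, F, G, H}, so each is used; only box 5 can be G, hence box 5 = G.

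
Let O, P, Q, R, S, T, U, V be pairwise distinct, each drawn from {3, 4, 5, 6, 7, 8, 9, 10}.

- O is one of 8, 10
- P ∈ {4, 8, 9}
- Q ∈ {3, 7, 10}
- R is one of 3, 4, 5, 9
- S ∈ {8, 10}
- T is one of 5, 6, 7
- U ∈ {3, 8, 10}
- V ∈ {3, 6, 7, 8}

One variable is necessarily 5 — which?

T

The 2 variables O and S are confined to {8, 10}, which locks those values in; drop them from P, Q, U, V.
U has just one choice, so U = 3. Remove 3 from Q, R, V.
Q must be 7 (only option left). Eliminate 7 elsewhere: T, V.
That leaves V = 6. Eliminate 6 elsewhere: T.
So 5 goes to T.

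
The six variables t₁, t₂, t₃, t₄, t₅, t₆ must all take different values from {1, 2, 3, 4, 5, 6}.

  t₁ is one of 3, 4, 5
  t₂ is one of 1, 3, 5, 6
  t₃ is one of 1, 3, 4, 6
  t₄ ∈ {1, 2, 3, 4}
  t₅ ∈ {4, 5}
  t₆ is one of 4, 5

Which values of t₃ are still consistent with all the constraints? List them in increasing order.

1, 6

Among the 6 variables, 2 fits only t₄ (and all 6 values in {1, 2, 3, 4, 5, 6} must be used), so t₄ = 2.
The 2 variables t₅ and t₆ are confined to {4, 5}, which locks those values in; drop them from t₁, t₂, t₃.
t₁ must be 3 (only option left). Eliminate 3 elsewhere: t₂, t₃.
No further eliminations apply; t₃ can still be any of 1, 6.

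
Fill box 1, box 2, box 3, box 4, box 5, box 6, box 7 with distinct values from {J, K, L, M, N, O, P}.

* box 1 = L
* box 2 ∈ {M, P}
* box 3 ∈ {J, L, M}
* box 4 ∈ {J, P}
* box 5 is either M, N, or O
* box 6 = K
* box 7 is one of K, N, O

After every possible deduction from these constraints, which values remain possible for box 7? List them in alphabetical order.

N, O

box 1 must be L (only option left). Remove L from box 3.
box 6 has just one choice, so box 6 = K. Remove K from box 7.
The 3 variables box 2, box 3, box 4 are confined to {J, M, P}, which locks those values in; drop them from box 5.
No further eliminations apply; box 7 can still be any of N, O.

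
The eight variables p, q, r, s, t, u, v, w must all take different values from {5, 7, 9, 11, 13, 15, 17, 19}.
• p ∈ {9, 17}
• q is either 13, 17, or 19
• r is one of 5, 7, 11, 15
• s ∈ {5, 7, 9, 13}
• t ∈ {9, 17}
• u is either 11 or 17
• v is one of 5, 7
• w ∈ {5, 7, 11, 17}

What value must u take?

The 8 variables draw from only 8 values {5, 7, 9, 11, 13, 15, 17, 19}, so each is used; only r can be 15, hence r = 15.
The 7 still-open variables draw from only 7 values {5, 7, 9, 11, 13, 17, 19}, so each is used; only q can be 19, hence q = 19.
Among the 6 still-open variables, 13 fits only s (and all 6 values in {5, 7, 9, 11, 13, 17} must be used), so s = 13.
p and t share exactly the 2 values {9, 17}; by pigeonhole those values go to them, so strike 9, 17 from u, w.
So u = 11.

11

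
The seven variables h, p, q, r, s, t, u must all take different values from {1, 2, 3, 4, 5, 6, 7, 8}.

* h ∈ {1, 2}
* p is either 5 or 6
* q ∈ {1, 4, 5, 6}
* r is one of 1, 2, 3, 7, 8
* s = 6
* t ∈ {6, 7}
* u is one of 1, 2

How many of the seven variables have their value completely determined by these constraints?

s has just one choice, so s = 6. So p, q, t can't be 6.
t must be 7 (only option left). Eliminate 7 elsewhere: r.
p must be 5 (only option left). Strike 5 from q.
The 2 variables h and u are confined to {1, 2}, which locks those values in; drop them from q, r.
q has just one choice, so q = 4.
Determined: p=5, q=4, s=6, t=7. The other variables each still have more than one consistent value. That makes 4.

4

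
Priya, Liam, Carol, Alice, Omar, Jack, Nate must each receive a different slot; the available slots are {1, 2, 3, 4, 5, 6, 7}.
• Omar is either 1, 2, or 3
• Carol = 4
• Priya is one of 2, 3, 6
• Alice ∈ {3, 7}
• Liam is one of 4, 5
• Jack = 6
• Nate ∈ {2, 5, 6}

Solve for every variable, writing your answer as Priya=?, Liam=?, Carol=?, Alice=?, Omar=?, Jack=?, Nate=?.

Carol's domain is down to {4}, so Carol = 4. Remove 4 from Liam.
Jack has just one choice, so Jack = 6. Remove 6 from Priya, Nate.
Liam has just one choice, so Liam = 5. Remove 5 from Nate.
Nate has just one choice, so Nate = 2. Remove 2 from Priya, Omar.
Priya must be 3 (only option left). Remove 3 from Alice, Omar.
Alice has just one choice, so Alice = 7.
That leaves Omar = 1.

Priya=3, Liam=5, Carol=4, Alice=7, Omar=1, Jack=6, Nate=2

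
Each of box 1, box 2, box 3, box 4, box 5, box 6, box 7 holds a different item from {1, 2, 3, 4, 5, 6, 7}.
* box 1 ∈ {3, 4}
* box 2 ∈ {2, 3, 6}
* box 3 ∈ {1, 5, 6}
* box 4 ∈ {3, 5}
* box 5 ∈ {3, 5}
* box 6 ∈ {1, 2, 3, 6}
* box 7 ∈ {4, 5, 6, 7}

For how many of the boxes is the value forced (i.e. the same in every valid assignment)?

The 7 variables draw from only 7 values {1, 2, 3, 4, 5, 6, 7}, so each is used; only box 7 can be 7, hence box 7 = 7.
The 6 still-open variables together cover exactly {1, 2, 3, 4, 5, 6} — 6 values for 6 variables — and 4 appears only in box 1's list, so box 1 = 4.
The 2 variables box 4 and box 5 are confined to {3, 5}, which locks those values in; drop them from box 2, box 3, box 6.
Determined: box 1=4, box 7=7. The other boxes each still have more than one consistent value. That makes 2.

2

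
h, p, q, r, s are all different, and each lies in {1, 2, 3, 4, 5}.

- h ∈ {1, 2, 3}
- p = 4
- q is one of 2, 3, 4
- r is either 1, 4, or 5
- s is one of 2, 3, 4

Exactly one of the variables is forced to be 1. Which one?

p's domain is down to {4}, so p = 4. Eliminate 4 elsewhere: q, r, s.
Among the 4 still-open variables, 5 fits only r (and all 4 values in {1, 2, 3, 5} must be used), so r = 5.
Among the 3 still-open variables, 1 fits only h (and all 3 values in {1, 2, 3} must be used), so h = 1.

h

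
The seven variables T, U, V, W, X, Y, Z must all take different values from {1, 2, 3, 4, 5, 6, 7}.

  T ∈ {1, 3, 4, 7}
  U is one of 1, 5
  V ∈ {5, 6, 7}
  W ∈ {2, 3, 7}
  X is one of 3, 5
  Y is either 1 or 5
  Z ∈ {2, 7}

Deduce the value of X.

3

The 7 variables together cover exactly {1, 2, 3, 4, 5, 6, 7} — 7 values for 7 variables — and 4 appears only in T's list, so T = 4.
The 6 still-open variables together cover exactly {1, 2, 3, 5, 6, 7} — 6 values for 6 variables — and 6 appears only in V's list, so V = 6.
The 2 variables U and Y are confined to {1, 5}, which locks those values in; drop them from X.
So X = 3.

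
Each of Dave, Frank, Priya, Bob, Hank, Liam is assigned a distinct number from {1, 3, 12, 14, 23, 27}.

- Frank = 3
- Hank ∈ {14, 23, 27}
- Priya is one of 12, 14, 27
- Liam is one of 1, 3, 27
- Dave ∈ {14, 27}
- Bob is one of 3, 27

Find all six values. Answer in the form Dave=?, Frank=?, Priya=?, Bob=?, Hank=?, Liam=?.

Dave=14, Frank=3, Priya=12, Bob=27, Hank=23, Liam=1

Frank must be 3 (only option left). Eliminate 3 elsewhere: Bob, Liam.
Bob must be 27 (only option left). Strike 27 from Dave, Priya, Hank, Liam.
That leaves Liam = 1.
Dave has just one choice, so Dave = 14. Remove 14 from Priya, Hank.
Priya's domain is down to {12}, so Priya = 12.
Hank must be 23 (only option left).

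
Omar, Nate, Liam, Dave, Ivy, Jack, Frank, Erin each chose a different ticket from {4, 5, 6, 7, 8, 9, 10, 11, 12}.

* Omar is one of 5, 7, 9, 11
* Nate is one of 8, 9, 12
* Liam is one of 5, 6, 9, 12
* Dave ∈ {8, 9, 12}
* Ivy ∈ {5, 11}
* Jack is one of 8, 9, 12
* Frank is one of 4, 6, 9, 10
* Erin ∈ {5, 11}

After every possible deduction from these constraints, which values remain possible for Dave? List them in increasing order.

8, 9, 12

Ivy and Erin between them cover only {5, 11} — a naked pair. Remove those values from Omar, Liam.
Nate, Dave, Jack share exactly the 3 values {8, 9, 12}; by pigeonhole those values go to them, so strike 8, 9, 12 from Omar, Liam, Frank.
That leaves Omar = 7.
Liam has just one choice, so Liam = 6. So Frank can't be 6.
No further eliminations apply; Dave can still be any of 8, 9, 12.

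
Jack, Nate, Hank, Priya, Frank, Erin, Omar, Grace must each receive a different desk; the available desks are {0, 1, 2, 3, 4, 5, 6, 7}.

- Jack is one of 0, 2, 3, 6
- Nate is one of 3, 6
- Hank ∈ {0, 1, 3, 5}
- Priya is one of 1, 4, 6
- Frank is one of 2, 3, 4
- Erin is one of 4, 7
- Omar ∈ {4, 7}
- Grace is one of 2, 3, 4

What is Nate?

6

The 8 variables together cover exactly {0, 1, 2, 3, 4, 5, 6, 7} — 8 values for 8 variables — and 5 appears only in Hank's list, so Hank = 5.
The 7 still-open variables draw from only 7 values {0, 1, 2, 3, 4, 6, 7}, so each is used; only Jack can be 0, hence Jack = 0.
The 6 still-open variables together cover exactly {1, 2, 3, 4, 6, 7} — 6 values for 6 variables — and 1 appears only in Priya's list, so Priya = 1.
Among the 5 still-open variables, 6 fits only Nate (and all 5 values in {2, 3, 4, 6, 7} must be used), so Nate = 6.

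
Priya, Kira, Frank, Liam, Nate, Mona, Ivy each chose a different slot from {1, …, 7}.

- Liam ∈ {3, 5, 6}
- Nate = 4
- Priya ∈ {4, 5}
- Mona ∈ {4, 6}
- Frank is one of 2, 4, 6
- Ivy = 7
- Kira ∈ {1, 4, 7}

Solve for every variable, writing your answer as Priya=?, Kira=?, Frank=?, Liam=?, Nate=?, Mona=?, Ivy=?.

Nate must be 4 (only option left). Eliminate 4 elsewhere: Priya, Kira, Frank, Mona.
Mona's domain is down to {6}, so Mona = 6. Eliminate 6 elsewhere: Frank, Liam.
Ivy's domain is down to {7}, so Ivy = 7. So Kira can't be 7.
Priya's domain is down to {5}, so Priya = 5. Eliminate 5 elsewhere: Liam.
Kira must be 1 (only option left).
That leaves Frank = 2.
Liam must be 3 (only option left).

Priya=5, Kira=1, Frank=2, Liam=3, Nate=4, Mona=6, Ivy=7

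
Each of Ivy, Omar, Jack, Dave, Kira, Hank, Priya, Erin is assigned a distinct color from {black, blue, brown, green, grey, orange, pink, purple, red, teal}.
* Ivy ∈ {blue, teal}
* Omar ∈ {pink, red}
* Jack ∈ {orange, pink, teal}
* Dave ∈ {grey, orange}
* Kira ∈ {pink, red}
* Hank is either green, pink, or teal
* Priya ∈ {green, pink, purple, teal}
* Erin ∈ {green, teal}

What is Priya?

Among the 8 variables, blue fits only Ivy (and all 8 values in {blue, green, grey, orange, pink, purple, red, teal} must be used), so Ivy = blue.
Among the 7 still-open variables, grey fits only Dave (and all 7 values in {green, grey, orange, pink, purple, red, teal} must be used), so Dave = grey.
The 6 still-open variables draw from only 6 values {green, orange, pink, purple, red, teal}, so each is used; only Jack can be orange, hence Jack = orange.
Among the 5 still-open variables, purple fits only Priya (and all 5 values in {green, pink, purple, red, teal} must be used), so Priya = purple.

purple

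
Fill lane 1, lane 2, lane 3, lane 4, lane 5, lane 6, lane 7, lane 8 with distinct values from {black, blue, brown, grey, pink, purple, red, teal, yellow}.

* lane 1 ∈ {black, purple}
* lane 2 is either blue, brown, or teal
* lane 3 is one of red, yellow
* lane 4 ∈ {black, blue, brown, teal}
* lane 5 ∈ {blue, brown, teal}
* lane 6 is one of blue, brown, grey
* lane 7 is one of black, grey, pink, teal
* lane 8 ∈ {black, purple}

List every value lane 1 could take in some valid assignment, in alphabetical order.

black, purple

The 2 variables lane 1 and lane 8 are confined to {black, purple}, which locks those values in; drop them from lane 4, lane 7.
lane 2, lane 4, lane 5 share exactly the 3 values {blue, brown, teal}; by pigeonhole those values go to them, so strike blue, brown, teal from lane 6, lane 7.
lane 6 must be grey (only option left). So lane 7 can't be grey.
lane 7 has just one choice, so lane 7 = pink.
No further eliminations apply; lane 1 can still be any of black, purple.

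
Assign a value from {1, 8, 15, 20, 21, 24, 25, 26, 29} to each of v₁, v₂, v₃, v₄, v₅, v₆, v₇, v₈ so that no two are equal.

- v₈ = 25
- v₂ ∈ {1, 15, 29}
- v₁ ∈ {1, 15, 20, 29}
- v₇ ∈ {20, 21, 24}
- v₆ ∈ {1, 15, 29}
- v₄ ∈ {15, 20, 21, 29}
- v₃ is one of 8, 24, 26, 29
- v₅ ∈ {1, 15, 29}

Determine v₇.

v₈ has just one choice, so v₈ = 25.
v₂, v₅, v₆ share exactly the 3 values {1, 15, 29}; by pigeonhole those values go to them, so strike 1, 15, 29 from v₁, v₃, v₄.
v₁'s domain is down to {20}, so v₁ = 20. So v₄, v₇ can't be 20.
v₄'s domain is down to {21}, so v₄ = 21. Strike 21 from v₇.
So v₇ = 24.

24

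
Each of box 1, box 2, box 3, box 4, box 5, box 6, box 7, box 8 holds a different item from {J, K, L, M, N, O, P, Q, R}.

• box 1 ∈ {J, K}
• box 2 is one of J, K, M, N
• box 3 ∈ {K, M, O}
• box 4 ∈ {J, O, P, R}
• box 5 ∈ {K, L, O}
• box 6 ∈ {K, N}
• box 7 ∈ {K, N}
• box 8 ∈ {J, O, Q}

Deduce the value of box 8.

Q

box 6 and box 7 between them cover only {K, N} — a naked pair. Remove those values from box 1, box 2, box 3, box 5.
box 1 must be J (only option left). Eliminate J elsewhere: box 2, box 4, box 8.
box 2 must be M (only option left). Strike M from box 3.
box 3 has just one choice, so box 3 = O. Eliminate O elsewhere: box 4, box 5, box 8.
So box 8 = Q.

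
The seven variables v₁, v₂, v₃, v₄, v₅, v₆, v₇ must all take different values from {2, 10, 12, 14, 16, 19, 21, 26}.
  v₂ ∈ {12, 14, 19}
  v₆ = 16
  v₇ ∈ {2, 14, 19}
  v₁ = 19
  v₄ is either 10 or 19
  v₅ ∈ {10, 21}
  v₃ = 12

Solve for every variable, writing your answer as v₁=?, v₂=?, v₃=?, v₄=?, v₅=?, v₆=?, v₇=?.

v₁=19, v₂=14, v₃=12, v₄=10, v₅=21, v₆=16, v₇=2

v₁ has just one choice, so v₁ = 19. Eliminate 19 elsewhere: v₂, v₄, v₇.
v₃ must be 12 (only option left). Remove 12 from v₂.
v₄'s domain is down to {10}, so v₄ = 10. So v₅ can't be 10.
v₅'s domain is down to {21}, so v₅ = 21.
v₆ has just one choice, so v₆ = 16.
v₂ must be 14 (only option left). Strike 14 from v₇.
That leaves v₇ = 2.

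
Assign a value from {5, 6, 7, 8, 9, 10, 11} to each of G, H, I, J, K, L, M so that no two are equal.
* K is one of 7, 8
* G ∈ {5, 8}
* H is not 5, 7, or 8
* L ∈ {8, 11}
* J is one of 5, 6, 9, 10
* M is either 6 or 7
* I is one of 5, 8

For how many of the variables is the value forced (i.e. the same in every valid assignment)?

G and I between them cover only {5, 8} — a naked pair. Remove those values from J, K, L.
K's domain is down to {7}, so K = 7. Eliminate 7 elsewhere: M.
That leaves L = 11. So H can't be 11.
That leaves M = 6. Eliminate 6 elsewhere: H, J.
Determined: K=7, L=11, M=6. The other variables each still have more than one consistent value. That makes 3.

3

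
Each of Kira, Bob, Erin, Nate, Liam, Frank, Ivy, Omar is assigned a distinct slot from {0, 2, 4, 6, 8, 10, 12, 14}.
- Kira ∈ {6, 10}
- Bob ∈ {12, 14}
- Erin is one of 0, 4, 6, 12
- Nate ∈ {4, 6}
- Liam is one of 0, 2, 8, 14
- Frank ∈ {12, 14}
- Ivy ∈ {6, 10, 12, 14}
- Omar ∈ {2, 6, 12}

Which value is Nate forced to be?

The 8 variables together cover exactly {0, 2, 4, 6, 8, 10, 12, 14} — 8 values for 8 variables — and 8 appears only in Liam's list, so Liam = 8.
Among the 7 still-open variables, 0 fits only Erin (and all 7 values in {0, 2, 4, 6, 10, 12, 14} must be used), so Erin = 0.
The 6 still-open variables draw from only 6 values {2, 4, 6, 10, 12, 14}, so each is used; only Omar can be 2, hence Omar = 2.
The 5 still-open variables draw from only 5 values {4, 6, 10, 12, 14}, so each is used; only Nate can be 4, hence Nate = 4.

4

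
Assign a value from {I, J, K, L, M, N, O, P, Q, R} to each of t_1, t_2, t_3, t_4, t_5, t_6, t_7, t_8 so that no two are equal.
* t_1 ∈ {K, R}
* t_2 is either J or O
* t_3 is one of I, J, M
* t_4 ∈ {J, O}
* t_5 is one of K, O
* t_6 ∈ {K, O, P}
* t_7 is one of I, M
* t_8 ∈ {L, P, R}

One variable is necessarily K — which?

t_5

The 8 variables together cover exactly {I, J, K, L, M, O, P, R} — 8 values for 8 variables — and L appears only in t_8's list, so t_8 = L.
The 7 still-open variables draw from only 7 values {I, J, K, M, O, P, R}, so each is used; only t_6 can be P, hence t_6 = P.
The 6 still-open variables together cover exactly {I, J, K, M, O, R} — 6 values for 6 variables — and R appears only in t_1's list, so t_1 = R.
The 5 still-open variables together cover exactly {I, J, K, M, O} — 5 values for 5 variables — and K appears only in t_5's list, so t_5 = K.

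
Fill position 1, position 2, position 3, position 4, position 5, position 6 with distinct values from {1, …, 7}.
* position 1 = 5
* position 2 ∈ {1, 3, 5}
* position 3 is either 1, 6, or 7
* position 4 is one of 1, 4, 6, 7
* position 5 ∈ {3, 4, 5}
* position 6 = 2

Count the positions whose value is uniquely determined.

position 1 must be 5 (only option left). So position 2, position 5 can't be 5.
That leaves position 6 = 2.
Determined: position 1=5, position 6=2. The other positions each still have more than one consistent value. That makes 2.

2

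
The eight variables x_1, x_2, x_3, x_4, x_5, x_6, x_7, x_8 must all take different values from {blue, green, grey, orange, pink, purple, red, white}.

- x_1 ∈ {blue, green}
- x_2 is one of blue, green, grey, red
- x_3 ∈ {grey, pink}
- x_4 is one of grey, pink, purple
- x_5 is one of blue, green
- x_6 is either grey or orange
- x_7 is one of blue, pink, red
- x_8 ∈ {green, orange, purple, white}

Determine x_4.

The 8 variables draw from only 8 values {blue, green, grey, orange, pink, purple, red, white}, so each is used; only x_8 can be white, hence x_8 = white.
The 7 still-open variables draw from only 7 values {blue, green, grey, orange, pink, purple, red}, so each is used; only x_6 can be orange, hence x_6 = orange.
Among the 6 still-open variables, purple fits only x_4 (and all 6 values in {blue, green, grey, pink, purple, red} must be used), so x_4 = purple.

purple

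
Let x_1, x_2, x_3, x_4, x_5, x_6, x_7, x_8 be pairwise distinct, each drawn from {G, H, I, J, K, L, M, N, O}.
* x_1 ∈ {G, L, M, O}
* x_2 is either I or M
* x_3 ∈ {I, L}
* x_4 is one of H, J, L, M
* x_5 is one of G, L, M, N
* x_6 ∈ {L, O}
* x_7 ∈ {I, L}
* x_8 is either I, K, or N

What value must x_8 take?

x_3 and x_7 share exactly the 2 values {I, L}; by pigeonhole those values go to them, so strike I, L from x_1, x_2, x_4, x_5, x_6, x_8.
x_2's domain is down to {M}, so x_2 = M. Remove M from x_1, x_4, x_5.
x_6 has just one choice, so x_6 = O. Eliminate O elsewhere: x_1.
That leaves x_1 = G. Strike G from x_5.
x_5 must be N (only option left). So x_8 can't be N.
So x_8 = K.

K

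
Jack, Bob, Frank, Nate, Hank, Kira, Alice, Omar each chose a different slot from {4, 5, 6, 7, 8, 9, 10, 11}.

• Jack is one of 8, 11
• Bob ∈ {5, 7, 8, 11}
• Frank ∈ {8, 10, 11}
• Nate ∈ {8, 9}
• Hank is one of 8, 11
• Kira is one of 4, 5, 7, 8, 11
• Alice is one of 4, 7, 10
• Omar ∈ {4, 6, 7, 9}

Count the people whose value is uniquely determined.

Among the 8 variables, 6 fits only Omar (and all 8 values in {4, 5, 6, 7, 8, 9, 10, 11} must be used), so Omar = 6.
Among the 7 still-open variables, 9 fits only Nate (and all 7 values in {4, 5, 7, 8, 9, 10, 11} must be used), so Nate = 9.
The 2 variables Jack and Hank are confined to {8, 11}, which locks those values in; drop them from Bob, Frank, Kira.
That leaves Frank = 10. Remove 10 from Alice.
Determined: Frank=10, Nate=9, Omar=6. The other people each still have more than one consistent value. That makes 3.

3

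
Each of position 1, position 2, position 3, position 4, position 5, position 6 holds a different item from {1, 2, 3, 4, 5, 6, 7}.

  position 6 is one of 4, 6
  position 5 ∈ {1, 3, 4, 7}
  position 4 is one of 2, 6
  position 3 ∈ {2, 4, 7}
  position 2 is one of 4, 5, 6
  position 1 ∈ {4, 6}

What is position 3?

7

The 2 variables position 1 and position 6 are confined to {4, 6}, which locks those values in; drop them from position 2, position 3, position 4, position 5.
position 2 must be 5 (only option left).
position 4 has just one choice, so position 4 = 2. Strike 2 from position 3.
So position 3 = 7.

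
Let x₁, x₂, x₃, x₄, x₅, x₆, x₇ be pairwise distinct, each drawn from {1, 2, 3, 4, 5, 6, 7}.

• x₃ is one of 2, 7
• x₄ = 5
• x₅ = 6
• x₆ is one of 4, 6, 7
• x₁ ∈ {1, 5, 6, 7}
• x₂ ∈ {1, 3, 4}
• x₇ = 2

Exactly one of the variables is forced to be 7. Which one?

x₃

x₄ has just one choice, so x₄ = 5. Eliminate 5 elsewhere: x₁.
x₅ has just one choice, so x₅ = 6. Eliminate 6 elsewhere: x₁, x₆.
x₇'s domain is down to {2}, so x₇ = 2. Strike 2 from x₃.
So 7 goes to x₃.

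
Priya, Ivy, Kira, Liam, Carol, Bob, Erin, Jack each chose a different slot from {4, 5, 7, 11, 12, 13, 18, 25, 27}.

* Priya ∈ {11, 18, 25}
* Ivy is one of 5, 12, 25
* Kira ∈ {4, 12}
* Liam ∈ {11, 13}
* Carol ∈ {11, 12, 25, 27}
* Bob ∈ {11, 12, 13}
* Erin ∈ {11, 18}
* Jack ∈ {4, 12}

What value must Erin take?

Among the 8 variables, 5 fits only Ivy (and all 8 values in {4, 5, 11, 12, 13, 18, 25, 27} must be used), so Ivy = 5.
Among the 7 still-open variables, 27 fits only Carol (and all 7 values in {4, 11, 12, 13, 18, 25, 27} must be used), so Carol = 27.
The 6 still-open variables together cover exactly {4, 11, 12, 13, 18, 25} — 6 values for 6 variables — and 25 appears only in Priya's list, so Priya = 25.
The 5 still-open variables draw from only 5 values {4, 11, 12, 13, 18}, so each is used; only Erin can be 18, hence Erin = 18.

18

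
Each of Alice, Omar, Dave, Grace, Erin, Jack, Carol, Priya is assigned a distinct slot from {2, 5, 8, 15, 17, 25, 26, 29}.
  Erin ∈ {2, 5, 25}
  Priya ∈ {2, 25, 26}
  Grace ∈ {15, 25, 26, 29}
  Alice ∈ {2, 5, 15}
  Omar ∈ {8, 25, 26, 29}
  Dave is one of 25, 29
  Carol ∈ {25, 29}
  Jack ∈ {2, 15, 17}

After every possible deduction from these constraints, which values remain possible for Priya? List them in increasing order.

2, 26

The 8 variables draw from only 8 values {2, 5, 8, 15, 17, 25, 26, 29}, so each is used; only Omar can be 8, hence Omar = 8.
The 7 still-open variables together cover exactly {2, 5, 15, 17, 25, 26, 29} — 7 values for 7 variables — and 17 appears only in Jack's list, so Jack = 17.
Dave and Carol between them cover only {25, 29} — a naked pair. Remove those values from Grace, Erin, Priya.
No further eliminations apply; Priya can still be any of 2, 26.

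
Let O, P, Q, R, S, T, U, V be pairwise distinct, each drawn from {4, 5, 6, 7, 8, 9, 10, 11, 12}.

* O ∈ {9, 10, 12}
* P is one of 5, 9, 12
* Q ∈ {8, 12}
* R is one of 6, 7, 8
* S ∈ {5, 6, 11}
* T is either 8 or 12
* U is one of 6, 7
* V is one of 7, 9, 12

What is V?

Among the 8 variables, 10 fits only O (and all 8 values in {5, 6, 7, 8, 9, 10, 11, 12} must be used), so O = 10.
Among the 7 still-open variables, 11 fits only S (and all 7 values in {5, 6, 7, 8, 9, 11, 12} must be used), so S = 11.
The 6 still-open variables together cover exactly {5, 6, 7, 8, 9, 12} — 6 values for 6 variables — and 5 appears only in P's list, so P = 5.
The 5 still-open variables draw from only 5 values {6, 7, 8, 9, 12}, so each is used; only V can be 9, hence V = 9.

9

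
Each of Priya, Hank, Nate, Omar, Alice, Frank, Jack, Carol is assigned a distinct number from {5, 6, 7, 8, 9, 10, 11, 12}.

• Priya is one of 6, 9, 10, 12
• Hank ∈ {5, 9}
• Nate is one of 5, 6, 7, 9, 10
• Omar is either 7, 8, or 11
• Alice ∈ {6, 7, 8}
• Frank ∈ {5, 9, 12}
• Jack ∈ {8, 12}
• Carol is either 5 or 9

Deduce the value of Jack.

Among the 8 variables, 11 fits only Omar (and all 8 values in {5, 6, 7, 8, 9, 10, 11, 12} must be used), so Omar = 11.
The 2 variables Hank and Carol are confined to {5, 9}, which locks those values in; drop them from Priya, Nate, Frank.
Frank's domain is down to {12}, so Frank = 12. Strike 12 from Priya, Jack.
So Jack = 8.

8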